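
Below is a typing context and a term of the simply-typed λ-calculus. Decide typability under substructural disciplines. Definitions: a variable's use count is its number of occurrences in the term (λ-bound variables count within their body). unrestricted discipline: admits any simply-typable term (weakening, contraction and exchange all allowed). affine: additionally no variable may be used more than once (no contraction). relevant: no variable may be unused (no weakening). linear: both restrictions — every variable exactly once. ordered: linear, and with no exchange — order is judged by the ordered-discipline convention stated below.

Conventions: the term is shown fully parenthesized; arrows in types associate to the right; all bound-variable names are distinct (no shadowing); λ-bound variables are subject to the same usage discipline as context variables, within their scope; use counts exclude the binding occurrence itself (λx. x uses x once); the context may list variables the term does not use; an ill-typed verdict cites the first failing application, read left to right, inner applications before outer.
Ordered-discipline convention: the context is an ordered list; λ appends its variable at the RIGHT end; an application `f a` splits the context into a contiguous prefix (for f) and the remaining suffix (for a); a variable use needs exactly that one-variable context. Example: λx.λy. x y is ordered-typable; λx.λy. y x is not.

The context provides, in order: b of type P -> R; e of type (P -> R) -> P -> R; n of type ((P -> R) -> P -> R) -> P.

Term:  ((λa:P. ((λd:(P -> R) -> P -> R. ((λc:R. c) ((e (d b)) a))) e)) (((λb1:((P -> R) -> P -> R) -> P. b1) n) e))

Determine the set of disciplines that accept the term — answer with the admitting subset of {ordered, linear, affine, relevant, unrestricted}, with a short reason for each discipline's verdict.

accepted by: relevant, unrestricted
use counts: b=1; e=3; n=1; a [bound]=1; d [bound]=1; c [bound]=1; b1 [bound]=1
use order (left to right): c, e, d, b, a, e, b1, n, e
typing: well-typed — term : R
ordered ✗ (uses contraction: e ×3)
linear ✗ (uses contraction: e ×3)
affine ✗ (uses contraction: e ×3)
relevant ✓ (none of b, e, n, a, d, c, b1 goes unused)
unrestricted ✓ (simply typable at R; W, C, E all held)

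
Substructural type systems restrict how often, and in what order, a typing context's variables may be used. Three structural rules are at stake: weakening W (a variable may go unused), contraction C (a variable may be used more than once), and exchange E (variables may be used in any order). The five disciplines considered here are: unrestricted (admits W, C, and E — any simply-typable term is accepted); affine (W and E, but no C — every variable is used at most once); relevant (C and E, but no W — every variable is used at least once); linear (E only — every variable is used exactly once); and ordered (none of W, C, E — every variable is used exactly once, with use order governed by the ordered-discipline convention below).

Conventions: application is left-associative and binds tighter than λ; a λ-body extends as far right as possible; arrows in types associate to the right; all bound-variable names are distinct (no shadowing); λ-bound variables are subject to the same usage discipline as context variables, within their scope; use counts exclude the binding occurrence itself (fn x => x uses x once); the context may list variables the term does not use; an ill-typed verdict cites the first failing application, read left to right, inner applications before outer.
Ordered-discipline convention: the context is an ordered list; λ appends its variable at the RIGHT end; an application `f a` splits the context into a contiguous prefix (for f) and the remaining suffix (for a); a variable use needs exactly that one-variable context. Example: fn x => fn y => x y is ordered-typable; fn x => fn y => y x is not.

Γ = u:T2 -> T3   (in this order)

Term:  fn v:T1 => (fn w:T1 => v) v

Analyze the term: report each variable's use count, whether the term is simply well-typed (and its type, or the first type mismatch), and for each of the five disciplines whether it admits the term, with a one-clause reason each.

usage: u ×0; v (λ-bound) ×2; w (λ-bound) ×0
left-to-right use order: v, v
typing: ✓ — T1 -> T1
ordered: ✗, needs contraction — v ×2; u, w left unused
linear: ✗, needs contraction — v ×2; u, w left unused
affine: ✗, needs contraction — v ×2
relevant: ✗, u, w left unused
unrestricted: ✓, type-checks (T1 -> T1) and nothing is barred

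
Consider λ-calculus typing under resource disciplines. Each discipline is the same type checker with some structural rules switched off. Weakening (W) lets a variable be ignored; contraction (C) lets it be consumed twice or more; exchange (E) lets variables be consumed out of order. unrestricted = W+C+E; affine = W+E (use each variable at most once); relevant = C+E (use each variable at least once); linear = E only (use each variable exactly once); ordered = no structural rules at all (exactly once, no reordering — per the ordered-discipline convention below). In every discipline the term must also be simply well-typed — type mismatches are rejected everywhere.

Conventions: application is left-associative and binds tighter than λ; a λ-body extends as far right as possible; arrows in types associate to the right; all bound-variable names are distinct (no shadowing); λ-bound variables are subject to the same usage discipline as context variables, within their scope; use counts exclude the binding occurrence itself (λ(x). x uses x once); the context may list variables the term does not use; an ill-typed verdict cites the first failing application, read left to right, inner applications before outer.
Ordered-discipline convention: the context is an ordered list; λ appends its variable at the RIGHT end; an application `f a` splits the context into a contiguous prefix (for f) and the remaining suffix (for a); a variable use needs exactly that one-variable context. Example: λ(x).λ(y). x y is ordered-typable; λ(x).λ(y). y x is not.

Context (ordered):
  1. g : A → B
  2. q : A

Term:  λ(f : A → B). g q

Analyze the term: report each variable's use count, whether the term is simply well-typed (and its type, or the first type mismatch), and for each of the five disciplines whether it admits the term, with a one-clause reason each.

variable uses: g: 1×; q: 1×; f (bound): 0×
uses in reading order: g, q
typing: well-typed at (A → B) → B
ordered: ✗, f never used (weakening)
linear: ✗, f never used (weakening)
affine: ✓, no duplicate uses among g, q, f
relevant: ✗, f never used (weakening)
unrestricted: ✓, simply typable at (A → B) → B; W, C, E all held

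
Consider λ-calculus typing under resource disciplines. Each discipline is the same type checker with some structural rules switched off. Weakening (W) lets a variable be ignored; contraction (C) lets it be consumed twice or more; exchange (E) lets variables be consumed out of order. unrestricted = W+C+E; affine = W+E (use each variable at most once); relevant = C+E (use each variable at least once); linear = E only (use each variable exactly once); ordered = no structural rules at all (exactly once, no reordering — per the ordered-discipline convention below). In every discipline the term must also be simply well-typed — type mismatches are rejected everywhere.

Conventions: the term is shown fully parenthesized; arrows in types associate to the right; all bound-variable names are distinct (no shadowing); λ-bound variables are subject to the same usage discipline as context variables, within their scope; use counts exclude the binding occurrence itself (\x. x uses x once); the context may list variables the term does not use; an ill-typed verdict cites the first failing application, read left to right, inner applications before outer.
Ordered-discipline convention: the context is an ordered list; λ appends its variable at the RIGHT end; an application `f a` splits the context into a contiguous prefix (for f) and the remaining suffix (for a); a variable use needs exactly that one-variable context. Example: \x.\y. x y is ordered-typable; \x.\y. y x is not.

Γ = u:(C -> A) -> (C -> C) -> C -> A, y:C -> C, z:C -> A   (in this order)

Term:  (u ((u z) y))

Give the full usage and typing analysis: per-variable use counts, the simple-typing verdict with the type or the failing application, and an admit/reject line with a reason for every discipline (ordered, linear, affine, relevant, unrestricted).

use counts: u=2, y=1, z=1
left-to-right use order: u, u, z, y
typing: ✓ — (C -> C) -> C -> A
ordered: ✗, needs contraction — u ×2
linear: ✗, needs contraction — u ×2
affine: ✗, needs contraction — u ×2
relevant: ✓, at least one use each (u, y, z)
unrestricted: ✓, well-typed at (C -> C) -> C -> A; no restrictions here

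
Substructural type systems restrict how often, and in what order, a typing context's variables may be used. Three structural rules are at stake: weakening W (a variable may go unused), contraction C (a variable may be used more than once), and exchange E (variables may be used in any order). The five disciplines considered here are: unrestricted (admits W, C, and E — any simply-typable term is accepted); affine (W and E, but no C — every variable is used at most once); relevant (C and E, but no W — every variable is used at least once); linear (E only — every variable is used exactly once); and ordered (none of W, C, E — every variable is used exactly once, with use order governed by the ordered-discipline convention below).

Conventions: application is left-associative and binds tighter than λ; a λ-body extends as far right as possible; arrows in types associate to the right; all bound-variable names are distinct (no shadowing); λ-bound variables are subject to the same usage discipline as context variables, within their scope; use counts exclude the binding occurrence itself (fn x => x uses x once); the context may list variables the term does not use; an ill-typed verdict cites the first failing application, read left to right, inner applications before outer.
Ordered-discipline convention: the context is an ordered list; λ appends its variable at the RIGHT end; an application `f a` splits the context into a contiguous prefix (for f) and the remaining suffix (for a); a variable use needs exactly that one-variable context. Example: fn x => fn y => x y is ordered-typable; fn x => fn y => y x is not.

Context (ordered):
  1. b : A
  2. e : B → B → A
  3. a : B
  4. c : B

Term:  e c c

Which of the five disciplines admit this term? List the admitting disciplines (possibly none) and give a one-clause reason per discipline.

admitted in: unrestricted
usage: b: 0; e: 1; a: 0; c: 2
left-to-right use order: e, c, c
typing: the term checks, with type A
ordered: ✗ — uses contraction: c ×2; b, a never used (weakening)
linear: ✗ — uses contraction: c ×2; b, a never used (weakening)
affine: ✗ — uses contraction: c ×2
relevant: ✗ — b, a never used (weakening)
unrestricted: ✓ — simply typable at A; W, C, E all held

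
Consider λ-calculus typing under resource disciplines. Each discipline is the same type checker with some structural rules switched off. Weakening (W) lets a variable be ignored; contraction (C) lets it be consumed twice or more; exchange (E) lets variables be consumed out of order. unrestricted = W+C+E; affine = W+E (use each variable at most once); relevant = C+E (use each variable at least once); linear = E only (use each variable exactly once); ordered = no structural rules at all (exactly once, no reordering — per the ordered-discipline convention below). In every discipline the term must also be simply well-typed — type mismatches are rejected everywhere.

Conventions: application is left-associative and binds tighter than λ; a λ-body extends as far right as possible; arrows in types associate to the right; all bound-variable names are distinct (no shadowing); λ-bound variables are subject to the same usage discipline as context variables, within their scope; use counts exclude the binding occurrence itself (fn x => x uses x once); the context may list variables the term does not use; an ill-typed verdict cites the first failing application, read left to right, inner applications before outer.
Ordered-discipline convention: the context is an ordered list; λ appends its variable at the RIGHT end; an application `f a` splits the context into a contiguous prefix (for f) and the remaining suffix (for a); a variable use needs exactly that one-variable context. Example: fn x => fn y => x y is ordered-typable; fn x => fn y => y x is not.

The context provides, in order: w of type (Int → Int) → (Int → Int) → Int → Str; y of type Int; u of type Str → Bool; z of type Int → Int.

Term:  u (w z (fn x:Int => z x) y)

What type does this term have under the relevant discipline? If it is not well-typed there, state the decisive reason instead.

term : Bool
use counts: w=1, y=1, u=1, z=2, x [bound]=1
left-to-right use order: u, w, z, z, x, y
typing: well-typed — term : Bool
all disciplines: ordered ✗; linear ✗; affine ✗; relevant ✓; unrestricted ✓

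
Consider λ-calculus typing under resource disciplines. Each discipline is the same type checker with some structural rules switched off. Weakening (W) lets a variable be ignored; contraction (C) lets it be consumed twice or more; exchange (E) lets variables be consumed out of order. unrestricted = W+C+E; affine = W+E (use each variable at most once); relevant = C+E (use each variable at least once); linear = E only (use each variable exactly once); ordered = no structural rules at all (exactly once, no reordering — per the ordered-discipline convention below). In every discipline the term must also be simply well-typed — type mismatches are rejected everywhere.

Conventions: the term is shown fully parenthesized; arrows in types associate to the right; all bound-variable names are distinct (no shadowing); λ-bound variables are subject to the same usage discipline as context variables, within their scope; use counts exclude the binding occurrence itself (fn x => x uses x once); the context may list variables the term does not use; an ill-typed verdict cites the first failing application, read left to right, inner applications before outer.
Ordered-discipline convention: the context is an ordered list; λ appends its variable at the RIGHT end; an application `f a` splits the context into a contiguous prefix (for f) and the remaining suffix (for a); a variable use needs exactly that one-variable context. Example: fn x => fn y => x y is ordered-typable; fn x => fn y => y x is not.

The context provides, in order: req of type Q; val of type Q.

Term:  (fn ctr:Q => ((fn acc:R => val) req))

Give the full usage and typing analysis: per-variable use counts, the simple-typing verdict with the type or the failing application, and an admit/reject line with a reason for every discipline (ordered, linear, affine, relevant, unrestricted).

use counts: req: 1, val: 1, ctr (λ-bound): 0, acc (λ-bound): 0
left-to-right use order: val, req
typing: ill-typed: an argument Q mismatches the expected R
ordered: ✗, not simply typable
linear: ✗, fails simple typing
affine: ✗, a type mismatch blocks all five
relevant: ✗, the type mismatch rejects it
unrestricted: ✗, not simply typable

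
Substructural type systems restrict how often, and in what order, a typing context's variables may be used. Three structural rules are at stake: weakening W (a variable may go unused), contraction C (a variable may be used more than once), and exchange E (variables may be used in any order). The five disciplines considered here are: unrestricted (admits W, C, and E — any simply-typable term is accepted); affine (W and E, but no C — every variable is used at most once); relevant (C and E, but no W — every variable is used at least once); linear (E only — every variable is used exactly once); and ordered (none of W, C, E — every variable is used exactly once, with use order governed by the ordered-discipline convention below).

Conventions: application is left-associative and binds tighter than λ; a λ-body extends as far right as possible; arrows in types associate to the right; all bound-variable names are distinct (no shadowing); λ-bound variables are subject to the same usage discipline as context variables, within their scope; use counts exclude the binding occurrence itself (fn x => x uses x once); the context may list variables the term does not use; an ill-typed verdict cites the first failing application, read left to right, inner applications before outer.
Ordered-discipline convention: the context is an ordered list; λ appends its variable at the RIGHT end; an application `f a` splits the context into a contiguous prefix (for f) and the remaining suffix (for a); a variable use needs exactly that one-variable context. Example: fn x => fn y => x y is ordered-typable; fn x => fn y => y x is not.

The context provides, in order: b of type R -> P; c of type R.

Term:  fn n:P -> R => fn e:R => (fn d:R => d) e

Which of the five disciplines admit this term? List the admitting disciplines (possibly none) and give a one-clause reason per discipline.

admitted in: affine, unrestricted
usage: b ×0; c ×0; n (bound) ×0; e (bound) ×1; d (bound) ×1
uses in reading order: d, e
typing: well-typed at (P -> R) -> R -> R
ordered: ✗, unused: b, c, n — weakening required
linear: ✗, unused: b, c, n — weakening required
affine: ✓, b, c, n, e, d: no repeats, contraction unneeded
relevant: ✗, unused: b, c, n — weakening required
unrestricted: ✓, type-checks ((P -> R) -> R -> R) and nothing is barred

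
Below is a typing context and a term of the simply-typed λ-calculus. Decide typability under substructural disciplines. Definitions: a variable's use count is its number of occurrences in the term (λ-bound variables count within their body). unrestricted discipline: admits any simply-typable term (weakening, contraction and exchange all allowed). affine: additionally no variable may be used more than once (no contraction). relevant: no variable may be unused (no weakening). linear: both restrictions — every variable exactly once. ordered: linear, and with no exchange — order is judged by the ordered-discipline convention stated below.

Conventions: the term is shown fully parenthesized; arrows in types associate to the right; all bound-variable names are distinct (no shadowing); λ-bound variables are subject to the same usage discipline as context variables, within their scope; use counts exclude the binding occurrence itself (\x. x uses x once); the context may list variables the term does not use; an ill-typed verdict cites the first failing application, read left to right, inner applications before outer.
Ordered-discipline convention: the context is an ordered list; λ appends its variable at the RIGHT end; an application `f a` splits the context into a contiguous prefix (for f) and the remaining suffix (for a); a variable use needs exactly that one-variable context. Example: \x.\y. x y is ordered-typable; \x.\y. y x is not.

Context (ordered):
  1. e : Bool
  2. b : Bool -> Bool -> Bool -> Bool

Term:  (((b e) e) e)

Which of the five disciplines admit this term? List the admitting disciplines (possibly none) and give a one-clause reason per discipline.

admitted in: relevant, unrestricted
usage: e=3; b=1
uses in reading order: b, e, e, e
typing: the term checks, with type Bool
ordered: ✗, needs contraction — e ×3
linear: ✗, needs contraction — e ×3
affine: ✗, needs contraction — e ×3
relevant: ✓, e, b: all used, weakening unneeded
unrestricted: ✓, well-typed at Bool; no restrictions here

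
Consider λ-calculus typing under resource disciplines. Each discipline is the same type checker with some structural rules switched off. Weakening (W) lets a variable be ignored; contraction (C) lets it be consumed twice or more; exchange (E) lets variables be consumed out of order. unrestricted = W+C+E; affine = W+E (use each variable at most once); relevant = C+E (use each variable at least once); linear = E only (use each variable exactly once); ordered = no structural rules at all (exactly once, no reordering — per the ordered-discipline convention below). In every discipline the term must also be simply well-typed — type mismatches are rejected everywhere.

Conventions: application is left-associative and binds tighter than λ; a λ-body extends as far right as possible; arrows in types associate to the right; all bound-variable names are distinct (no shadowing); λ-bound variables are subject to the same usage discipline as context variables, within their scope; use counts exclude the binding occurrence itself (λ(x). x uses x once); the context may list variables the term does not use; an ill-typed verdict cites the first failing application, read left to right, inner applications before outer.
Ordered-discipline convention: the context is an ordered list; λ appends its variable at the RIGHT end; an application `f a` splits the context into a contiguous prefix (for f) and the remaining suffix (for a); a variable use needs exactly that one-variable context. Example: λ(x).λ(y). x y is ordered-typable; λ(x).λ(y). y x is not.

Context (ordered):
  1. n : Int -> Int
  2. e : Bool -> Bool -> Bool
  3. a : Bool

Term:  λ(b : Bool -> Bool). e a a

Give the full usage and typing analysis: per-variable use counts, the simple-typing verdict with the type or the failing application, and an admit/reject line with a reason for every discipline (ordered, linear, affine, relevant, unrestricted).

use counts: n: 0, e: 1, a: 2, b [bound]: 0
use order (left to right): e, a, a
typing: ✓ — (Bool -> Bool) -> Bool
ordered: ✗, needs contraction — a ×2; n, b never used (weakening)
linear: ✗, needs contraction — a ×2; n, b never used (weakening)
affine: ✗, needs contraction — a ×2
relevant: ✗, n, b never used (weakening)
unrestricted: ✓, typability at (Bool -> Bool) -> Bool is all that's needed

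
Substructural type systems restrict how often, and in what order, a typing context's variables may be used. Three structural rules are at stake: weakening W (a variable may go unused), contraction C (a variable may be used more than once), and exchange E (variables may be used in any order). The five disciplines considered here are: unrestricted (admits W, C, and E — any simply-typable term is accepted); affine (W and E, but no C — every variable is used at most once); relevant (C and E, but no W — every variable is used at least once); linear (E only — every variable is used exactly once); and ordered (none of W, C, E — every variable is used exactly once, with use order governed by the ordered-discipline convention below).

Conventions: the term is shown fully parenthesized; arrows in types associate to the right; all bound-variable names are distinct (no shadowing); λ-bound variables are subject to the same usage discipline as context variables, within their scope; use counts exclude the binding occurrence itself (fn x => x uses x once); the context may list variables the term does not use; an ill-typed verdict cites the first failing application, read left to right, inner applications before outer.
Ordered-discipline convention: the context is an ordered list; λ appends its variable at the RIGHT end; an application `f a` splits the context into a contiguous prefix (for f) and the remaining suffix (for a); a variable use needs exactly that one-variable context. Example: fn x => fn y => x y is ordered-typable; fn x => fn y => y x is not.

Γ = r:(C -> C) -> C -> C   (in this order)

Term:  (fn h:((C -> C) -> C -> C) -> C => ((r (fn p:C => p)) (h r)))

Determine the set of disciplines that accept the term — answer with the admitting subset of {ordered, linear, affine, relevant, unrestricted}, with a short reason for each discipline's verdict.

admitted by: relevant, unrestricted
variable uses: r=2, h (bound)=1, p (bound)=1
uses in reading order: r, p, h, r
typing: ✓ — (((C -> C) -> C -> C) -> C) -> C
ordered ✗ (needs contraction — r ×2)
linear ✗ (needs contraction — r ×2)
affine ✗ (needs contraction — r ×2)
relevant ✓ (none of r, h, p goes unused)
unrestricted ✓ (well-typed at (((C -> C) -> C -> C) -> C) -> C; no restrictions here)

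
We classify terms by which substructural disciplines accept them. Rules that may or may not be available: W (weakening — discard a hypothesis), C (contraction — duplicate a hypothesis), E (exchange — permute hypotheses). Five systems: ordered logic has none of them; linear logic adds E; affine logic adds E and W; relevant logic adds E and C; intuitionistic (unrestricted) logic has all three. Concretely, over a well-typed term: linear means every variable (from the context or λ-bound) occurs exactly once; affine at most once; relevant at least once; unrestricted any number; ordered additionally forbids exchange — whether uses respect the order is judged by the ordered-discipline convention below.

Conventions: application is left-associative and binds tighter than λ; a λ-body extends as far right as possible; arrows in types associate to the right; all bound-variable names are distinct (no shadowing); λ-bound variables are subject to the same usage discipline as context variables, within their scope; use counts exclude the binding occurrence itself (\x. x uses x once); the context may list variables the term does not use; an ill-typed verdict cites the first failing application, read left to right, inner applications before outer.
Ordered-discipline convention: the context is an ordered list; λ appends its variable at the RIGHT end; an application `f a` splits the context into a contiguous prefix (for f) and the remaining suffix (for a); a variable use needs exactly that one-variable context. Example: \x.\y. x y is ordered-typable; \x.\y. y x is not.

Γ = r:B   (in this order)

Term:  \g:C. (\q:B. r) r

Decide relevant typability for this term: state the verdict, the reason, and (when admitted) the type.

no — g, q left unused
use counts: r: 2×; g (bound): 0×; q (bound): 0×
order of uses: r, r
typing: well-typed at C → B
across the five disciplines: ordered ✗ | linear ✗ | affine ✗ | relevant ✗ | unrestricted ✓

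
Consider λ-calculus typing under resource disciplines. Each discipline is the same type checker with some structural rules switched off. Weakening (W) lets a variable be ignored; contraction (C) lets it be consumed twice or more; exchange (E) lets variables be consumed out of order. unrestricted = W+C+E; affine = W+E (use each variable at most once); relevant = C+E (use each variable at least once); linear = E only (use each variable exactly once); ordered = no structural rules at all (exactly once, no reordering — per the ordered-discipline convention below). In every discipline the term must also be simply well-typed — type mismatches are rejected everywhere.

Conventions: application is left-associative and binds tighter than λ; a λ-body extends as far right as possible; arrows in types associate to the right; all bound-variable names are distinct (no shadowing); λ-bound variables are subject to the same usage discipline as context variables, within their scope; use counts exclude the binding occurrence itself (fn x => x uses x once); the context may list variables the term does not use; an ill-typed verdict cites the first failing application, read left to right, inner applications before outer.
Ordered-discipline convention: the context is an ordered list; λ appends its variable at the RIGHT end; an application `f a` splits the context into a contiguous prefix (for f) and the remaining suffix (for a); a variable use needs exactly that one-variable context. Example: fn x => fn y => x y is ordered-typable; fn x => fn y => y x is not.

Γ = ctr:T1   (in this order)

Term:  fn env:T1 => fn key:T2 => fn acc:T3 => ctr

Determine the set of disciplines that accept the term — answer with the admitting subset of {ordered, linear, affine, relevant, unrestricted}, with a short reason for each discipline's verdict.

admitted by: affine, unrestricted
usage: ctr ×1; env (λ-bound) ×0; key (λ-bound) ×0; acc (λ-bound) ×0
use order (left to right): ctr
typing: the term checks, with type T1 → T2 → T3 → T1
ordered ✗ (env, key, acc never used (weakening))
linear ✗ (env, key, acc never used (weakening))
affine ✓ (none of ctr, env, key, acc used more than once)
relevant ✗ (env, key, acc never used (weakening))
unrestricted ✓ (typability at T1 → T2 → T3 → T1 is all that's needed)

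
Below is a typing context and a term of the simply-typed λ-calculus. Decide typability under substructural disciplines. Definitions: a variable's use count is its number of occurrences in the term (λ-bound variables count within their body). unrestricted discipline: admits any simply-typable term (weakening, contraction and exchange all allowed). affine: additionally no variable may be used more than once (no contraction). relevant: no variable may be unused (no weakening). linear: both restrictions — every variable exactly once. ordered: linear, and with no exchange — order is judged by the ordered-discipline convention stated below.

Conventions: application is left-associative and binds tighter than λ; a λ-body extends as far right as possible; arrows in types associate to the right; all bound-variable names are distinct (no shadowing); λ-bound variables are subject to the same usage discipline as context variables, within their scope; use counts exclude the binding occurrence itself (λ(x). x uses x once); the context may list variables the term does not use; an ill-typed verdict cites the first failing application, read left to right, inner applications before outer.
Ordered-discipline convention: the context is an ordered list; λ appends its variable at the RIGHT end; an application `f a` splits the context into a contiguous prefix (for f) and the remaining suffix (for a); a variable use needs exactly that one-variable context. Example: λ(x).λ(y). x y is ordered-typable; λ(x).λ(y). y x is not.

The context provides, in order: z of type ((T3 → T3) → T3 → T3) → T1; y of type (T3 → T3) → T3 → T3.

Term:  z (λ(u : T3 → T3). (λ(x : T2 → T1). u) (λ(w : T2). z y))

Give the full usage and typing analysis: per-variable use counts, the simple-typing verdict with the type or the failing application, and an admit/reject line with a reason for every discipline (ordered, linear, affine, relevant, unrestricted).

variable uses: z: 2×; y: 1×; u (bound): 1×; x (bound): 0×; w (bound): 0×
order of uses: z, u, z, y
typing: the term checks, with type T1
ordered: ✗ — uses contraction: z ×2; x, w left unused
linear: ✗ — uses contraction: z ×2; x, w left unused
affine: ✗ — uses contraction: z ×2
relevant: ✗ — x, w left unused
unrestricted: ✓ — well-typed at T1; no restrictions here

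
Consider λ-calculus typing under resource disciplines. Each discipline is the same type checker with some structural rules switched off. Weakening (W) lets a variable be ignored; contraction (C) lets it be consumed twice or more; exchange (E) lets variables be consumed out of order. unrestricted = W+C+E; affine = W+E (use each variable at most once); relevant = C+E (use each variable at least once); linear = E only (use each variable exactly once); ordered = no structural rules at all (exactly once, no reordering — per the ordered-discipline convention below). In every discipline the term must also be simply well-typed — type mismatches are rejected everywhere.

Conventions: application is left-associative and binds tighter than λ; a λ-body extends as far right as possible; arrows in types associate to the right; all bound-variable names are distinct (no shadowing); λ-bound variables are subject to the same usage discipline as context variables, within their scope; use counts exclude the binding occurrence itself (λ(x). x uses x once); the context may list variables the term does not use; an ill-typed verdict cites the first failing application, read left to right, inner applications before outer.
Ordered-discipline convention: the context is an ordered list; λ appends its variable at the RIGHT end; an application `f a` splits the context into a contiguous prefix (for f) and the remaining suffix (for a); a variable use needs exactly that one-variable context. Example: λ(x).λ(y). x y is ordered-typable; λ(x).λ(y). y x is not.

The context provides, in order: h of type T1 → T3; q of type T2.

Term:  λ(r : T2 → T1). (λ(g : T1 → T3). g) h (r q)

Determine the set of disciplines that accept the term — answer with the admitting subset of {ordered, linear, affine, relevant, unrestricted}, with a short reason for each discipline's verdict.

admitted in: linear, affine, relevant, unrestricted
use counts: h: 1×; q: 1×; r [bound]: 1×; g [bound]: 1×
uses in reading order: g, h, r, q
typing: well-typed at (T2 → T1) → T3
ordered: ✗ — use order g, h, r, q needs exchange
linear: ✓ — h, q, r, g: one use apiece
affine: ✓ — h, q, r, g: no repeats, contraction unneeded
relevant: ✓ — none of h, q, r, g goes unused
unrestricted: ✓ — typability at (T2 → T1) → T3 is all that's needed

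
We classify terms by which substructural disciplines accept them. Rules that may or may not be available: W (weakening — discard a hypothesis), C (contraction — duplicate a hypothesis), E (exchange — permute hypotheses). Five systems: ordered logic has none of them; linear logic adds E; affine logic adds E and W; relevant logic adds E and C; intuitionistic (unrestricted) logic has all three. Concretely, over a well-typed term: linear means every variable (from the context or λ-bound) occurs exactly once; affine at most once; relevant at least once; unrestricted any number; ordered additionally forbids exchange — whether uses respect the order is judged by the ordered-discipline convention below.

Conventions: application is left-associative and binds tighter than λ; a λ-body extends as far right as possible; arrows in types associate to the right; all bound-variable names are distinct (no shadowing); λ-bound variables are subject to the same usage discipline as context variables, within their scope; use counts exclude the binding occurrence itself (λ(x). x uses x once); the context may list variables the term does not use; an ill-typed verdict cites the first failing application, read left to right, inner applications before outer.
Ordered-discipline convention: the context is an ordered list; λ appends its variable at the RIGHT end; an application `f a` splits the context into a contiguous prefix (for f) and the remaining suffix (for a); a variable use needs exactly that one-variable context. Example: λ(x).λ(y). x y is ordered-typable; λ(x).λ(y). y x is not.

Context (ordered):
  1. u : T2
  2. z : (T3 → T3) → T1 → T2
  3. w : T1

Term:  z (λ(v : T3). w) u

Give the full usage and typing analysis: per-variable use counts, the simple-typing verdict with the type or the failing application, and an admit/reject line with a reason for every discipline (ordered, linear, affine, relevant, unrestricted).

usage: u: 1, z: 1, w: 1, v [bound]: 0
uses in reading order: z, w, u
typing: ill-typed: a function awaiting T3 → T3 gets T3 → T1
ordered: ✗ — a type mismatch blocks all five
linear: ✗ — the type mismatch rejects it
affine: ✗ — not simply typable
relevant: ✗ — fails simple typing
unrestricted: ✗ — a type mismatch blocks all five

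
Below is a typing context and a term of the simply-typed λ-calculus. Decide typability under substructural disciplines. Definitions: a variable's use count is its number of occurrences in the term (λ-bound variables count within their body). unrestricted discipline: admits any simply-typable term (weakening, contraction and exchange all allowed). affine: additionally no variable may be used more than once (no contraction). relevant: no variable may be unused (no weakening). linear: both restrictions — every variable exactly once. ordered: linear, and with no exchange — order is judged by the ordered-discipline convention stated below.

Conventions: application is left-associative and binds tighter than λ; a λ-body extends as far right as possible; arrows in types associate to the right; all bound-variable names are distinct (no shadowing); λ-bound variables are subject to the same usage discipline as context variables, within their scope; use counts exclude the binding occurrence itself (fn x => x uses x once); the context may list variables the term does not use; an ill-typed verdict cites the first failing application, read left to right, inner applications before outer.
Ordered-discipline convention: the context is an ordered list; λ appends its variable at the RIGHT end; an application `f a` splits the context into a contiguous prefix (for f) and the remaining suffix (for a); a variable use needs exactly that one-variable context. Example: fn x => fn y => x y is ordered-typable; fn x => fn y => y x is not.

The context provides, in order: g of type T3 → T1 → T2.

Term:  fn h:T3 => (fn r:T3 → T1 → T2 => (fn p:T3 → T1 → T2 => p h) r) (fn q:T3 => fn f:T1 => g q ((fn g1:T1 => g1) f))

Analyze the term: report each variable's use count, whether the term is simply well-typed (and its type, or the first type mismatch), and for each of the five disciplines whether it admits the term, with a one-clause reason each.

use counts: g=1; h (λ-bound)=1; r (λ-bound)=1; p (λ-bound)=1; q (λ-bound)=1; f (λ-bound)=1; g1 (λ-bound)=1
use order (left to right): p, h, r, g, q, g1, f
typing: the term checks, with type T3 → T1 → T2
ordered: ✗, no ordered split (uses run p, h, r, g, q, g1, f)
linear: ✓, single use per variable (g, h, r, p, q, f, g1)
affine: ✓, no duplicate uses among g, h, r, p, q, f, g1
relevant: ✓, g, h, r, p, q, f, g1: all used, weakening unneeded
unrestricted: ✓, typability at T3 → T1 → T2 is all that's needed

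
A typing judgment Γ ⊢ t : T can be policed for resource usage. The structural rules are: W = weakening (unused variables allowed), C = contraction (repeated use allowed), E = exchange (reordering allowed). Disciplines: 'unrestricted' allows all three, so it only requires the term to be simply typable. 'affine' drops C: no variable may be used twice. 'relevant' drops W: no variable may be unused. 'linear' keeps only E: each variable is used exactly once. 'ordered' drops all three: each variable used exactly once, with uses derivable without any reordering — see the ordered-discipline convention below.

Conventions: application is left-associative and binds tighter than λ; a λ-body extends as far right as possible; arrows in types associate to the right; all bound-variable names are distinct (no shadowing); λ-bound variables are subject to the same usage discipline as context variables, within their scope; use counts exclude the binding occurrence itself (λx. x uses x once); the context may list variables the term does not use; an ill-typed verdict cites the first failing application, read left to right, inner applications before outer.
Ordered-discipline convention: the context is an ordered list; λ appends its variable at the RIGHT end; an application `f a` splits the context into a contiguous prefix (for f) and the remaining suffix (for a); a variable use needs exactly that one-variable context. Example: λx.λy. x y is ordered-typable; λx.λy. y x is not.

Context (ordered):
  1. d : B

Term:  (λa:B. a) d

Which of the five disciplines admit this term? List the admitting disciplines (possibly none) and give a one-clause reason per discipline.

admitted in: ordered, linear, affine, relevant, unrestricted
counts: d=1, a (bound)=1
use order (left to right): a, d
typing: ✓ — B
ordered: ✓, single-use (d, a), ordered derivation ok
linear: ✓, single use per variable (d, a)
affine: ✓, d, a: no repeats, contraction unneeded
relevant: ✓, none of d, a goes unused
unrestricted: ✓, type-checks (B) and nothing is barred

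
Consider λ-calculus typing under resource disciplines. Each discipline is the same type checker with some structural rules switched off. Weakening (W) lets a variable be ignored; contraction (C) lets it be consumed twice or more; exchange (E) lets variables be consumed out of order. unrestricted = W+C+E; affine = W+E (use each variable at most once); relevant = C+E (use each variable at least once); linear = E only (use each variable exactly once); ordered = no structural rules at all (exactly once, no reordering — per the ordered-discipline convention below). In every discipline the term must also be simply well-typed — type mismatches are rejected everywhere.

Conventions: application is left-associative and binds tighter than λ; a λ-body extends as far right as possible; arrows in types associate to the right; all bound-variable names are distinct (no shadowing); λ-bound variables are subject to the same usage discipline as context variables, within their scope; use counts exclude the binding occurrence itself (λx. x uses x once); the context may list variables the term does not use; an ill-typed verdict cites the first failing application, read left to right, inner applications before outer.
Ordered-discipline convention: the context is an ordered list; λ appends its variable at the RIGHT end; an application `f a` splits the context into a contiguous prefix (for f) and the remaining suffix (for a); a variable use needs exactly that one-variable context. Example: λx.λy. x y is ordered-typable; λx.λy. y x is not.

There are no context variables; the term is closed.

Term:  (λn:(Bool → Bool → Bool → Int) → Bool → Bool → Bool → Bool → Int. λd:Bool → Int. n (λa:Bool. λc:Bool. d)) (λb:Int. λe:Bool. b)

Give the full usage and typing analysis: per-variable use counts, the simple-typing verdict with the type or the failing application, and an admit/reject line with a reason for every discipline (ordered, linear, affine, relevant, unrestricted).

usage: n (bound) ×1; d (bound) ×1; a (bound) ×0; c (bound) ×0; b (bound) ×1; e (bound) ×0
order of uses: n, d, b
typing: ill-typed: argument of type Int → Bool → Int where (Bool → Bool → Bool → Int) → Bool → Bool → Bool → Bool → Int is required
ordered: ✗, the type mismatch rejects it
linear: ✗, not simply typable
affine: ✗, fails simple typing
relevant: ✗, a type mismatch blocks all five
unrestricted: ✗, the type mismatch rejects it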